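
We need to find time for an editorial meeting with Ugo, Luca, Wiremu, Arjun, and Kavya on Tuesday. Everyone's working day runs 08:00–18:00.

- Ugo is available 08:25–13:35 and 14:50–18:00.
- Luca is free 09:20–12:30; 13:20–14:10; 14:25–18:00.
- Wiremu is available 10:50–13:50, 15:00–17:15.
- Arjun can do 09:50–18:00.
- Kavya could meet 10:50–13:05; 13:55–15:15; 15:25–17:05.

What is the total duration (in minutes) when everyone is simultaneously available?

Ugo ∩ Luca: 09:20-12:30, 13:20-13:35, 14:50-18:00.
Ugo ∩ Luca ∩ Wiremu: 10:50-12:30, 13:20-13:35, 15:00-17:15.
Ugo ∩ Luca ∩ Wiremu ∩ Arjun: 10:50-12:30, 13:20-13:35, 15:00-17:15.
Ugo ∩ Luca ∩ Wiremu ∩ Arjun ∩ Kavya: 10:50-12:30, 15:00-15:15, 15:25-17:05.
Summing the common windows: 100 + 15 + 100 = 215 minutes.

215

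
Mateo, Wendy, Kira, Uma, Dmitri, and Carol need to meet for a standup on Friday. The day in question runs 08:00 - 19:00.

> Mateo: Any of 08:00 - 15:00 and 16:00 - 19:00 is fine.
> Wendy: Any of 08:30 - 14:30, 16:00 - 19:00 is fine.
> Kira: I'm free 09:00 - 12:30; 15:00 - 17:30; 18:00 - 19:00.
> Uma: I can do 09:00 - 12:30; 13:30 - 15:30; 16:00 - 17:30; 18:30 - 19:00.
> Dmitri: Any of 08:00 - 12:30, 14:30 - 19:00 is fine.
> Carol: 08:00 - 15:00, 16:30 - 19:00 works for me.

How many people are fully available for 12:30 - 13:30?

3

Mateo, Wendy, and Carol can make the full 12:30-13:30 slot — that's 3.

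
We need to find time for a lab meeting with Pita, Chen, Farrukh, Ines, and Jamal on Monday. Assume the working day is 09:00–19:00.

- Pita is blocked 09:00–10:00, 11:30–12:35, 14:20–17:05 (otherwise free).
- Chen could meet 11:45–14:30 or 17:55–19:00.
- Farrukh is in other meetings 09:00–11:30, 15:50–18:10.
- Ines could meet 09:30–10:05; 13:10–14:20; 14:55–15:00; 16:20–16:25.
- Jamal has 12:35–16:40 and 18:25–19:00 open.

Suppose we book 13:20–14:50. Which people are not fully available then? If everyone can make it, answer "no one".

Chen, Ines, Pita

Pita free: 10:00-11:30, 12:35-14:20, 17:05-19:00 (invert busy blocks within the working day).
Chen free: 11:45-14:30, 17:55-19:00.
Farrukh free: 11:30-15:50, 18:10-19:00 (invert busy blocks within the working day).
Ines free: 09:30-10:05, 13:10-14:20, 14:55-15:00, 16:20-16:25.
Jamal free: 12:35-16:40, 18:25-19:00.
Pita: not fully free for 13:20-14:50. Chen: not fully free for 13:20-14:50. Farrukh: free for 13:20-14:50. Ines: not fully free for 13:20-14:50. Jamal: free for 13:20-14:50.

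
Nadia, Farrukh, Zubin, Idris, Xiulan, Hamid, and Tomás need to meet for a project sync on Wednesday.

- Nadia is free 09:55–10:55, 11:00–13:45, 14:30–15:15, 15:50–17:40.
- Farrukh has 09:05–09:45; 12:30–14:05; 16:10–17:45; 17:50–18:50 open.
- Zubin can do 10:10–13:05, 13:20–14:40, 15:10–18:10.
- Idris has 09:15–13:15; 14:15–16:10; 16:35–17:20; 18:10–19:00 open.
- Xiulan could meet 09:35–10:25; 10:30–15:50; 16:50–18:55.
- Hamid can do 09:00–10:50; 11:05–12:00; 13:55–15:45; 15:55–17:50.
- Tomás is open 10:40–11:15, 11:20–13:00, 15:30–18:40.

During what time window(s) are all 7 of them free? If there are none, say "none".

16:50-17:20

Nadia ∩ Farrukh: 12:30-13:45, 16:10-17:40.
Nadia ∩ Farrukh ∩ Zubin: 12:30-13:05, 13:20-13:45, 16:10-17:40.
Nadia ∩ Farrukh ∩ Zubin ∩ Idris: 12:30-13:05, 16:35-17:20.
Nadia ∩ Farrukh ∩ Zubin ∩ Idris ∩ Xiulan: 12:30-13:05, 16:50-17:20.
Nadia ∩ Farrukh ∩ Zubin ∩ Idris ∩ Xiulan ∩ Hamid: 16:50-17:20.
Nadia ∩ Farrukh ∩ Zubin ∩ Idris ∩ Xiulan ∩ Hamid ∩ Tomás: 16:50-17:20.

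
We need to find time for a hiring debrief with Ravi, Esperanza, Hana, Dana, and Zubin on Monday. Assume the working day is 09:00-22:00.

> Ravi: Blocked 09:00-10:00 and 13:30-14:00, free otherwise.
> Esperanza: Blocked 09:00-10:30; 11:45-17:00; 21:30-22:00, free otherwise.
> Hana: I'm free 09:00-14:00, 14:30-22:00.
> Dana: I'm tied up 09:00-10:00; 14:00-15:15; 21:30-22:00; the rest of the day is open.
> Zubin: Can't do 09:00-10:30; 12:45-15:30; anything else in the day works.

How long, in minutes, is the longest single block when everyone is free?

270

Ravi free: 10:00-13:30, 14:00-22:00 (invert busy blocks within the working day).
Esperanza free: 10:30-11:45, 17:00-21:30 (invert busy blocks within the working day).
Hana free: 09:00-14:00, 14:30-22:00.
Dana free: 10:00-14:00, 15:15-21:30 (invert busy blocks within the working day).
Zubin free: 10:30-12:45, 15:30-22:00 (invert busy blocks within the working day).
Ravi ∩ Esperanza: 10:30-11:45, 17:00-21:30.
Ravi ∩ Esperanza ∩ Hana: 10:30-11:45, 17:00-21:30.
Ravi ∩ Esperanza ∩ Hana ∩ Dana: 10:30-11:45, 17:00-21:30.
Ravi ∩ Esperanza ∩ Hana ∩ Dana ∩ Zubin: 10:30-11:45, 17:00-21:30.
The longest is 17:00-21:30 at 270 minutes.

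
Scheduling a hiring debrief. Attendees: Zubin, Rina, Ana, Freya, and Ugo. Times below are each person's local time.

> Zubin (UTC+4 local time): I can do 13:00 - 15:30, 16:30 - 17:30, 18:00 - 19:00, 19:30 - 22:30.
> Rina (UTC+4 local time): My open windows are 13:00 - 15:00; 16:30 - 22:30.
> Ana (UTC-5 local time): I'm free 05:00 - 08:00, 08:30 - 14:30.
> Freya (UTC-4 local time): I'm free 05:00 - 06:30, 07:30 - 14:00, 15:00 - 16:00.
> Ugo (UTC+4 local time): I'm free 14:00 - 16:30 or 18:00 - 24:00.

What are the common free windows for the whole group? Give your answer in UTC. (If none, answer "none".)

10:00-10:30, 14:00-15:00, 15:30-18:00

Zubin in UTC: 09:00-11:30, 12:30-13:30, 14:00-15:00, 15:30-18:30 (subtract 4h to convert from UTC+4).
Rina in UTC: 09:00-11:00, 12:30-18:30 (subtract 4h to convert from UTC+4).
Ana in UTC: 10:00-13:00, 13:30-19:30 (add 5h to convert from UTC-5).
Freya in UTC: 09:00-10:30, 11:30-18:00, 19:00-20:00 (add 4h to convert from UTC-4).
Ugo in UTC: 10:00-12:30, 14:00-20:00 (subtract 4h to convert from UTC+4).
Zubin ∩ Rina: 09:00-11:00, 12:30-13:30, 14:00-15:00, 15:30-18:30.
Zubin ∩ Rina ∩ Ana: 10:00-11:00, 12:30-13:00, 14:00-15:00, 15:30-18:30.
Zubin ∩ Rina ∩ Ana ∩ Freya: 10:00-10:30, 12:30-13:00, 14:00-15:00, 15:30-18:00.
Zubin ∩ Rina ∩ Ana ∩ Freya ∩ Ugo: 10:00-10:30, 14:00-15:00, 15:30-18:00.
So the common availability across everyone is 10:00-10:30, 14:00-15:00, 15:30-18:00.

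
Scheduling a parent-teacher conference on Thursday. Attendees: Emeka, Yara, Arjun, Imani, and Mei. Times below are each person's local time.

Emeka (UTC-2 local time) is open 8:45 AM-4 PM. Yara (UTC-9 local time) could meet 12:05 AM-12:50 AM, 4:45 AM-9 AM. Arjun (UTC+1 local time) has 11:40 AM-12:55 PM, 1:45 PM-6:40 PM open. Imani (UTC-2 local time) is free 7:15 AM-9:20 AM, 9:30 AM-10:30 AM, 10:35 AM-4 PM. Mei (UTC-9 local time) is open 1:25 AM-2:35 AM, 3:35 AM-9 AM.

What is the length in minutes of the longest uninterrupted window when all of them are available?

235

Emeka in UTC: 10:45-18:00 (add 2h to convert from UTC-2).
Yara in UTC: 09:05-09:50, 13:45-18:00 (add 9h to convert from UTC-9).
Arjun in UTC: 10:40-11:55, 12:45-17:40 (subtract 1h to convert from UTC+1).
Imani in UTC: 09:15-11:20, 11:30-12:30, 12:35-18:00 (add 2h to convert from UTC-2).
Mei in UTC: 10:25-11:35, 12:35-18:00 (add 9h to convert from UTC-9).
Emeka ∩ Yara: 13:45-18:00.
Emeka ∩ Yara ∩ Arjun: 13:45-17:40.
Emeka ∩ Yara ∩ Arjun ∩ Imani: 13:45-17:40.
Emeka ∩ Yara ∩ Arjun ∩ Imani ∩ Mei: 13:45-17:40.
The longest is 13:45-17:40 at 235 minutes.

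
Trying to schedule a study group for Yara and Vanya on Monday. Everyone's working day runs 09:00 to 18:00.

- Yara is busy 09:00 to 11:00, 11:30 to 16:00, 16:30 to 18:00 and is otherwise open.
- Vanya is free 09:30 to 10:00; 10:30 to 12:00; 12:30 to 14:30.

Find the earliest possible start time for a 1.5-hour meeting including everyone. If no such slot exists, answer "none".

none

Yara free: 11:00-11:30, 16:00-16:30 (invert busy blocks within the working day).
Vanya free: 09:30-10:00, 10:30-12:00, 12:30-14:30.
Yara ∩ Vanya: 11:00-11:30.
No common window is at least 90 minutes long.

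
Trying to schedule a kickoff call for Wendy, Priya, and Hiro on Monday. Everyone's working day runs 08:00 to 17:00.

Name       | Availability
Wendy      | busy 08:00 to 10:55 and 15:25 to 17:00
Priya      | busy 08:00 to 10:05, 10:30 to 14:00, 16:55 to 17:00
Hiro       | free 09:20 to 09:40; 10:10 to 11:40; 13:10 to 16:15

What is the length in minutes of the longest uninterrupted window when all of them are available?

Wendy free: 10:55-15:25 (invert busy blocks within the working day).
Priya free: 10:05-10:30, 14:00-16:55 (invert busy blocks within the working day).
Hiro free: 09:20-09:40, 10:10-11:40, 13:10-16:15.
Wendy ∩ Priya: 14:00-15:25.
Wendy ∩ Priya ∩ Hiro: 14:00-15:25.
Those are the intersection windows.
The longest is 14:00-15:25 at 85 minutes.

85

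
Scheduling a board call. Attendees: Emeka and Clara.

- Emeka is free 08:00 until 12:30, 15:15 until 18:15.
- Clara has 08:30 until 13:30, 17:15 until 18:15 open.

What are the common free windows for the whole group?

Emeka ∩ Clara: 08:30-12:30, 17:15-18:15.

08:30-12:30, 17:15-18:15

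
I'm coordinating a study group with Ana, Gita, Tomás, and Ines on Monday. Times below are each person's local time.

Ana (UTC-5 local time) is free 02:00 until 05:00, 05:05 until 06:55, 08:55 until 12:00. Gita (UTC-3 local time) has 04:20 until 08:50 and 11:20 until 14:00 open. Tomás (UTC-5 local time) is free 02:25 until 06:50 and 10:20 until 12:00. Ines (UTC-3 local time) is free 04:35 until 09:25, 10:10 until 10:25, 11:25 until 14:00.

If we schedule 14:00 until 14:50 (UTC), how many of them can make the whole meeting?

1

Ana in UTC: 07:00-10:00, 10:05-11:55, 13:55-17:00 (add 5h to convert from UTC-5).
Gita in UTC: 07:20-11:50, 14:20-17:00 (add 3h to convert from UTC-3).
Tomás in UTC: 07:25-11:50, 15:20-17:00 (add 5h to convert from UTC-5).
Ines in UTC: 07:35-12:25, 13:10-13:25, 14:25-17:00 (add 3h to convert from UTC-3).
Ana can make the full 14:00-14:50 slot — that's 1.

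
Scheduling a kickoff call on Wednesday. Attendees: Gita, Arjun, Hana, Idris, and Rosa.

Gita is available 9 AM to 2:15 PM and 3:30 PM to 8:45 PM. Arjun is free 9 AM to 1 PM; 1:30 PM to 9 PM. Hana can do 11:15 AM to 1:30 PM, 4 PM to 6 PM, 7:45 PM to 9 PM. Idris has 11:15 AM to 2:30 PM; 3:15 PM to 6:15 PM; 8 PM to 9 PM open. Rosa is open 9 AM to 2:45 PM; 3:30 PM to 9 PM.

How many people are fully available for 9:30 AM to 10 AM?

3

Gita, Arjun, and Rosa can make the full 09:30-10:00 slot — that's 3.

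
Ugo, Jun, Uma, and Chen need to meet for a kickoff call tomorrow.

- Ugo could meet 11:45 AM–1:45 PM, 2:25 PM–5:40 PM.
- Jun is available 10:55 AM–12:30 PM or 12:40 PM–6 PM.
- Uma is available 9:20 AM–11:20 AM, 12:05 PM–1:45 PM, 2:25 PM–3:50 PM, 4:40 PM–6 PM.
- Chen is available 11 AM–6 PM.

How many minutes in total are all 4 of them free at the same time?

235

Ugo ∩ Jun: 11:45-12:30, 12:40-13:45, 14:25-17:40.
Ugo ∩ Jun ∩ Uma: 12:05-12:30, 12:40-13:45, 14:25-15:50, 16:40-17:40.
Ugo ∩ Jun ∩ Uma ∩ Chen: 12:05-12:30, 12:40-13:45, 14:25-15:50, 16:40-17:40.
Those are the intersection windows.
Summing the common windows: 25 + 65 + 85 + 60 = 235 minutes.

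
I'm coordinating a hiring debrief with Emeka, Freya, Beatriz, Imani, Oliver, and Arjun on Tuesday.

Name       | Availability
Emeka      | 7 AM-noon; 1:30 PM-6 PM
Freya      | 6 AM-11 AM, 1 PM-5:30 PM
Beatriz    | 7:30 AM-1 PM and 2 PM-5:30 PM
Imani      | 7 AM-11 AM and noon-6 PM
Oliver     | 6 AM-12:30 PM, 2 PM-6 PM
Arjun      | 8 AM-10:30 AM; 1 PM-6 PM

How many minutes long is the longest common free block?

Emeka ∩ Freya: 07:00-11:00, 13:30-17:30.
Emeka ∩ Freya ∩ Beatriz: 07:30-11:00, 14:00-17:30.
Emeka ∩ Freya ∩ Beatriz ∩ Imani: 07:30-11:00, 14:00-17:30.
Emeka ∩ Freya ∩ Beatriz ∩ Imani ∩ Oliver: 07:30-11:00, 14:00-17:30.
Emeka ∩ Freya ∩ Beatriz ∩ Imani ∩ Oliver ∩ Arjun: 08:00-10:30, 14:00-17:30.
The longest is 14:00-17:30 at 210 minutes.

210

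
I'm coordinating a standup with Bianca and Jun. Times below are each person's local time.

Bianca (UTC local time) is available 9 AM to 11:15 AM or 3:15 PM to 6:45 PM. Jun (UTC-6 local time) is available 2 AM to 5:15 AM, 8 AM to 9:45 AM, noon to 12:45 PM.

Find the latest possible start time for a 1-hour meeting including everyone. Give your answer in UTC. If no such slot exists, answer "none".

Bianca in UTC: 09:00-11:15, 15:15-18:45.
Jun in UTC: 08:00-11:15, 14:00-15:45, 18:00-18:45 (add 6h to convert from UTC-6).
Bianca ∩ Jun: 09:00-11:15, 15:15-15:45, 18:00-18:45.
The last common window of at least 60 minutes is 09:00-11:15; a 60-minute meeting can start as late as 10:15 and still end by 11:15.

10:15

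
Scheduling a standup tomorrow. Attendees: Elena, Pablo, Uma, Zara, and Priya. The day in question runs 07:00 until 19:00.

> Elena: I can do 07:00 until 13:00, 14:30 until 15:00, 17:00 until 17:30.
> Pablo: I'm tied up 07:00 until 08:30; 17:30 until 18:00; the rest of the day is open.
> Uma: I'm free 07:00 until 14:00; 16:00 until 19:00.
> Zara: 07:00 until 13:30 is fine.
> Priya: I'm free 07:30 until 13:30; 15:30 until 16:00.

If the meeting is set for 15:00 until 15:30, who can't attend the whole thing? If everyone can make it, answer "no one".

Elena, Priya, Uma, Zara

Elena free: 07:00-13:00, 14:30-15:00, 17:00-17:30.
Pablo free: 08:30-17:30, 18:00-19:00 (invert busy blocks within the working day).
Uma free: 07:00-14:00, 16:00-19:00.
Zara free: 07:00-13:30.
Priya free: 07:30-13:30, 15:30-16:00.
Elena: not fully free for 15:00-15:30. Pablo: free for 15:00-15:30. Uma: not fully free for 15:00-15:30. Zara: not fully free for 15:00-15:30. Priya: not fully free for 15:00-15:30.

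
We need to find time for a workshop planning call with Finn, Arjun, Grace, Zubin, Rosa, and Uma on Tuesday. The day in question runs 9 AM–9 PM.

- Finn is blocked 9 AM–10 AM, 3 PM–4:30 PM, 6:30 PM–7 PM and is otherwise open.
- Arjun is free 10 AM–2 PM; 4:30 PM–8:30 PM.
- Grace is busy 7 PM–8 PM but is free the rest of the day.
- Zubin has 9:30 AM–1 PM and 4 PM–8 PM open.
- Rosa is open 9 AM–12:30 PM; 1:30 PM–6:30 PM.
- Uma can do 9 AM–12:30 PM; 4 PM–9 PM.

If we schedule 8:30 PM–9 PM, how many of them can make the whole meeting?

Finn free: 10:00-15:00, 16:30-18:30, 19:00-21:00 (invert busy blocks within the working day).
Arjun free: 10:00-14:00, 16:30-20:30.
Grace free: 09:00-19:00, 20:00-21:00 (invert busy blocks within the working day).
Zubin free: 09:30-13:00, 16:00-20:00.
Rosa free: 09:00-12:30, 13:30-18:30.
Uma free: 09:00-12:30, 16:00-21:00.
Finn, Grace, and Uma can make the full 20:30-21:00 slot — that's 3.

3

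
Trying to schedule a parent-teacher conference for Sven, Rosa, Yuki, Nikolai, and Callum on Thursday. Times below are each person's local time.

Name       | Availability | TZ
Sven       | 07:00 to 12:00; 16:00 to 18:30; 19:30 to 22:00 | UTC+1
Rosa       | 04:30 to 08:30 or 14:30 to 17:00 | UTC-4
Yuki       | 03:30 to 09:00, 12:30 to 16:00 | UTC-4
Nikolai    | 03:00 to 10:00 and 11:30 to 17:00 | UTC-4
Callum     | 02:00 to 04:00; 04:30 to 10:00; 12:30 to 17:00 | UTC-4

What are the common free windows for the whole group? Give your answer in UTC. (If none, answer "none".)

Sven in UTC: 06:00-11:00, 15:00-17:30, 18:30-21:00 (subtract 1h to convert from UTC+1).
Rosa in UTC: 08:30-12:30, 18:30-21:00 (add 4h to convert from UTC-4).
Yuki in UTC: 07:30-13:00, 16:30-20:00 (add 4h to convert from UTC-4).
Nikolai in UTC: 07:00-14:00, 15:30-21:00 (add 4h to convert from UTC-4).
Callum in UTC: 06:00-08:00, 08:30-14:00, 16:30-21:00 (add 4h to convert from UTC-4).
Sven ∩ Rosa: 08:30-11:00, 18:30-21:00.
Sven ∩ Rosa ∩ Yuki: 08:30-11:00, 18:30-20:00.
Sven ∩ Rosa ∩ Yuki ∩ Nikolai: 08:30-11:00, 18:30-20:00.
Sven ∩ Rosa ∩ Yuki ∩ Nikolai ∩ Callum: 08:30-11:00, 18:30-20:00.

08:30-11:00, 18:30-20:00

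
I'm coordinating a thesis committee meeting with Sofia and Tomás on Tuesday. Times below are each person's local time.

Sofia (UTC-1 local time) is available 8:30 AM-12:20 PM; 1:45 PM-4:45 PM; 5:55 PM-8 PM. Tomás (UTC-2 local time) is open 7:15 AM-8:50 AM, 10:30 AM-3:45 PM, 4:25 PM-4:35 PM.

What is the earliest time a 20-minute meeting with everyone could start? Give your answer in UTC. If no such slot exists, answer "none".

Sofia in UTC: 09:30-13:20, 14:45-17:45, 18:55-21:00 (add 1h to convert from UTC-1).
Tomás in UTC: 09:15-10:50, 12:30-17:45, 18:25-18:35 (add 2h to convert from UTC-2).
Sofia ∩ Tomás: 09:30-10:50, 12:30-13:20, 14:45-17:45.
So the common availability across everyone is 09:30-10:50, 12:30-13:20, 14:45-17:45.
The first common window of at least 20 minutes is 09:30-10:50, so the earliest start is 09:30.

09:30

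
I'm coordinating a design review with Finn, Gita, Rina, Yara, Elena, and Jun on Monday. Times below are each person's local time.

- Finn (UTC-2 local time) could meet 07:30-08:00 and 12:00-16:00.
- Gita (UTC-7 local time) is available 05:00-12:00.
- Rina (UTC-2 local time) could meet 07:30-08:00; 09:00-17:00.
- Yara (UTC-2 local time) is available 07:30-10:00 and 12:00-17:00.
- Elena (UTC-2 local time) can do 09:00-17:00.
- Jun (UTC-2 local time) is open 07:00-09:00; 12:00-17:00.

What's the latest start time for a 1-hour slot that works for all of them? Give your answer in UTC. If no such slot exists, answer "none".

17:00

Finn in UTC: 09:30-10:00, 14:00-18:00 (add 2h to convert from UTC-2).
Gita in UTC: 12:00-19:00 (add 7h to convert from UTC-7).
Rina in UTC: 09:30-10:00, 11:00-19:00 (add 2h to convert from UTC-2).
Yara in UTC: 09:30-12:00, 14:00-19:00 (add 2h to convert from UTC-2).
Elena in UTC: 11:00-19:00 (add 2h to convert from UTC-2).
Jun in UTC: 09:00-11:00, 14:00-19:00 (add 2h to convert from UTC-2).
Finn ∩ Gita: 14:00-18:00.
Finn ∩ Gita ∩ Rina: 14:00-18:00.
Finn ∩ Gita ∩ Rina ∩ Yara: 14:00-18:00.
Finn ∩ Gita ∩ Rina ∩ Yara ∩ Elena: 14:00-18:00.
Finn ∩ Gita ∩ Rina ∩ Yara ∩ Elena ∩ Jun: 14:00-18:00.
The last common window of at least 60 minutes is 14:00-18:00; a 60-minute meeting can start as late as 17:00 and still end by 18:00.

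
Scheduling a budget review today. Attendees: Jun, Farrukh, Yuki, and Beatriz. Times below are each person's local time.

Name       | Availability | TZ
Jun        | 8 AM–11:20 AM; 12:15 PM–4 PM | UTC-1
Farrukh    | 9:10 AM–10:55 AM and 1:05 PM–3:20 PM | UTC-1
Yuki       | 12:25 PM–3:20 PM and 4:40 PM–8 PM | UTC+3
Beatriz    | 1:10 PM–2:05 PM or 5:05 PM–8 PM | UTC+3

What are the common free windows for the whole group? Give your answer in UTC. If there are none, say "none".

Jun in UTC: 09:00-12:20, 13:15-17:00 (add 1h to convert from UTC-1).
Farrukh in UTC: 10:10-11:55, 14:05-16:20 (add 1h to convert from UTC-1).
Yuki in UTC: 09:25-12:20, 13:40-17:00 (subtract 3h to convert from UTC+3).
Beatriz in UTC: 10:10-11:05, 14:05-17:00 (subtract 3h to convert from UTC+3).
Jun ∩ Farrukh: 10:10-11:55, 14:05-16:20.
Jun ∩ Farrukh ∩ Yuki: 10:10-11:55, 14:05-16:20.
Jun ∩ Farrukh ∩ Yuki ∩ Beatriz: 10:10-11:05, 14:05-16:20.
Those are the intersection windows.

10:10-11:05, 14:05-16:20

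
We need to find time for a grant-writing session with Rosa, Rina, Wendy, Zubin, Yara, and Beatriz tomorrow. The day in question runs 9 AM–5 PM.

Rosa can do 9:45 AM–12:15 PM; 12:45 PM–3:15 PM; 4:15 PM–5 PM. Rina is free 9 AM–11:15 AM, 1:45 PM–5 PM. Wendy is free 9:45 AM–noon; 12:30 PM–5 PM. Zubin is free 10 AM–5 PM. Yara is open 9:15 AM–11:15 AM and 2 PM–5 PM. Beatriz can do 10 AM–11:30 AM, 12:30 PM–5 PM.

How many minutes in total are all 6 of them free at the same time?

Rosa ∩ Rina: 09:45-11:15, 13:45-15:15, 16:15-17:00.
Rosa ∩ Rina ∩ Wendy: 09:45-11:15, 13:45-15:15, 16:15-17:00.
Rosa ∩ Rina ∩ Wendy ∩ Zubin: 10:00-11:15, 13:45-15:15, 16:15-17:00.
Rosa ∩ Rina ∩ Wendy ∩ Zubin ∩ Yara: 10:00-11:15, 14:00-15:15, 16:15-17:00.
Rosa ∩ Rina ∩ Wendy ∩ Zubin ∩ Yara ∩ Beatriz: 10:00-11:15, 14:00-15:15, 16:15-17:00.
Summing the common windows: 75 + 75 + 45 = 195 minutes.

195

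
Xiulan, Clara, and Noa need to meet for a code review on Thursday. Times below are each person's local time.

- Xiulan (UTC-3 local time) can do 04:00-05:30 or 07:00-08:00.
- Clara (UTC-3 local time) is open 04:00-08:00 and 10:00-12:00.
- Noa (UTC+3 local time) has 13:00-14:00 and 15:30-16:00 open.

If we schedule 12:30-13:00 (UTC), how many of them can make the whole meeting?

1

Xiulan in UTC: 07:00-08:30, 10:00-11:00 (add 3h to convert from UTC-3).
Clara in UTC: 07:00-11:00, 13:00-15:00 (add 3h to convert from UTC-3).
Noa in UTC: 10:00-11:00, 12:30-13:00 (subtract 3h to convert from UTC+3).
Noa can make the full 12:30-13:00 slot — that's 1.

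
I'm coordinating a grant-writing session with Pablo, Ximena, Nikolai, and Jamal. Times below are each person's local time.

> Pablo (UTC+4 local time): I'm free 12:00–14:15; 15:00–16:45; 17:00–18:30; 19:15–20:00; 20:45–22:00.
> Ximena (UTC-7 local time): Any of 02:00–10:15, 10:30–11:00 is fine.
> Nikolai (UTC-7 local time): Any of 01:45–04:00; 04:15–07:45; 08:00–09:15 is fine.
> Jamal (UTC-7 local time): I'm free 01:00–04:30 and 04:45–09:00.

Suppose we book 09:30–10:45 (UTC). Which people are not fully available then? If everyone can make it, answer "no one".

Pablo in UTC: 08:00-10:15, 11:00-12:45, 13:00-14:30, 15:15-16:00, 16:45-18:00 (subtract 4h to convert from UTC+4).
Ximena in UTC: 09:00-17:15, 17:30-18:00 (add 7h to convert from UTC-7).
Nikolai in UTC: 08:45-11:00, 11:15-14:45, 15:00-16:15 (add 7h to convert from UTC-7).
Jamal in UTC: 08:00-11:30, 11:45-16:00 (add 7h to convert from UTC-7).
Pablo: not fully free for 09:30-10:45. Ximena: free for 09:30-10:45. Nikolai: free for 09:30-10:45. Jamal: free for 09:30-10:45.

Pablo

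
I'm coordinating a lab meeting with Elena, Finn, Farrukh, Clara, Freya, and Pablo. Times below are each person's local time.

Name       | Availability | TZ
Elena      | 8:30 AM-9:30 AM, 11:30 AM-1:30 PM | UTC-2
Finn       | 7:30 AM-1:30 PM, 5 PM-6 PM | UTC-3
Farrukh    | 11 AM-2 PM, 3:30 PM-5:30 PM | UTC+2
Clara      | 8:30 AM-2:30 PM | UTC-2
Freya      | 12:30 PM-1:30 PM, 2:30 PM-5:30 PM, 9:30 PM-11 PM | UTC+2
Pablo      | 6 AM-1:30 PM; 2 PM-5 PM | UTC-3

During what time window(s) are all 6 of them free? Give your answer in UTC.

Elena in UTC: 10:30-11:30, 13:30-15:30 (add 2h to convert from UTC-2).
Finn in UTC: 10:30-16:30, 20:00-21:00 (add 3h to convert from UTC-3).
Farrukh in UTC: 09:00-12:00, 13:30-15:30 (subtract 2h to convert from UTC+2).
Clara in UTC: 10:30-16:30 (add 2h to convert from UTC-2).
Freya in UTC: 10:30-11:30, 12:30-15:30, 19:30-21:00 (subtract 2h to convert from UTC+2).
Pablo in UTC: 09:00-16:30, 17:00-20:00 (add 3h to convert from UTC-3).
Elena ∩ Finn: 10:30-11:30, 13:30-15:30.
Elena ∩ Finn ∩ Farrukh: 10:30-11:30, 13:30-15:30.
Elena ∩ Finn ∩ Farrukh ∩ Clara: 10:30-11:30, 13:30-15:30.
Elena ∩ Finn ∩ Farrukh ∩ Clara ∩ Freya: 10:30-11:30, 13:30-15:30.
Elena ∩ Finn ∩ Farrukh ∩ Clara ∩ Freya ∩ Pablo: 10:30-11:30, 13:30-15:30.

10:30-11:30, 13:30-15:30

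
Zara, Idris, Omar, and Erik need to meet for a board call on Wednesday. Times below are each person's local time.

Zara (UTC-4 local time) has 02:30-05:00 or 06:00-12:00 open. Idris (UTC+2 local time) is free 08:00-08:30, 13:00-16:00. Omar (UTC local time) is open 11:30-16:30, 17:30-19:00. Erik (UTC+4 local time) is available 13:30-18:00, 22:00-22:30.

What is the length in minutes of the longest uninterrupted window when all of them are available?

150

Zara in UTC: 06:30-09:00, 10:00-16:00 (add 4h to convert from UTC-4).
Idris in UTC: 06:00-06:30, 11:00-14:00 (subtract 2h to convert from UTC+2).
Omar in UTC: 11:30-16:30, 17:30-19:00.
Erik in UTC: 09:30-14:00, 18:00-18:30 (subtract 4h to convert from UTC+4).
Zara ∩ Idris: 11:00-14:00.
Zara ∩ Idris ∩ Omar: 11:30-14:00.
Zara ∩ Idris ∩ Omar ∩ Erik: 11:30-14:00.
Those are the intersection windows.
The longest is 11:30-14:00 at 150 minutes.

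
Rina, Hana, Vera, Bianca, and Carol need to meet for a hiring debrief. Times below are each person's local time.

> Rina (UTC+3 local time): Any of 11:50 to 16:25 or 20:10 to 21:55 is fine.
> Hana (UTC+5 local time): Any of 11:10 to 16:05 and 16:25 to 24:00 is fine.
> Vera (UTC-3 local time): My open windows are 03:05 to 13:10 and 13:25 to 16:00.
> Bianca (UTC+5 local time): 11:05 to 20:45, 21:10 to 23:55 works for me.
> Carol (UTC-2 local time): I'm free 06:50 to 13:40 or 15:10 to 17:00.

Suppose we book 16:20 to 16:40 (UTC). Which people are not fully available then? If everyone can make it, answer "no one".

Carol, Rina, Vera

Rina in UTC: 08:50-13:25, 17:10-18:55 (subtract 3h to convert from UTC+3).
Hana in UTC: 06:10-11:05, 11:25-19:00 (subtract 5h to convert from UTC+5).
Vera in UTC: 06:05-16:10, 16:25-19:00 (add 3h to convert from UTC-3).
Bianca in UTC: 06:05-15:45, 16:10-18:55 (subtract 5h to convert from UTC+5).
Carol in UTC: 08:50-15:40, 17:10-19:00 (add 2h to convert from UTC-2).
Rina: not fully free for 16:20-16:40. Hana: free for 16:20-16:40. Vera: not fully free for 16:20-16:40. Bianca: free for 16:20-16:40. Carol: not fully free for 16:20-16:40.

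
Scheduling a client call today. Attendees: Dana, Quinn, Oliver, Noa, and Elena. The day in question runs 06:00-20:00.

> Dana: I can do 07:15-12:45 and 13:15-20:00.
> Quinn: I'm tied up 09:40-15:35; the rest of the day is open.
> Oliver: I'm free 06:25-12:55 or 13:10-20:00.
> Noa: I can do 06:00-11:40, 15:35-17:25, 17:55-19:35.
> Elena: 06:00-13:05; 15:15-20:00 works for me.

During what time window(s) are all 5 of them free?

07:15-09:40, 15:35-17:25, 17:55-19:35

Dana free: 07:15-12:45, 13:15-20:00.
Quinn free: 06:00-09:40, 15:35-20:00 (invert busy blocks within the working day).
Oliver free: 06:25-12:55, 13:10-20:00.
Noa free: 06:00-11:40, 15:35-17:25, 17:55-19:35.
Elena free: 06:00-13:05, 15:15-20:00.
Dana ∩ Quinn: 07:15-09:40, 15:35-20:00.
Dana ∩ Quinn ∩ Oliver: 07:15-09:40, 15:35-20:00.
Dana ∩ Quinn ∩ Oliver ∩ Noa: 07:15-09:40, 15:35-17:25, 17:55-19:35.
Dana ∩ Quinn ∩ Oliver ∩ Noa ∩ Elena: 07:15-09:40, 15:35-17:25, 17:55-19:35.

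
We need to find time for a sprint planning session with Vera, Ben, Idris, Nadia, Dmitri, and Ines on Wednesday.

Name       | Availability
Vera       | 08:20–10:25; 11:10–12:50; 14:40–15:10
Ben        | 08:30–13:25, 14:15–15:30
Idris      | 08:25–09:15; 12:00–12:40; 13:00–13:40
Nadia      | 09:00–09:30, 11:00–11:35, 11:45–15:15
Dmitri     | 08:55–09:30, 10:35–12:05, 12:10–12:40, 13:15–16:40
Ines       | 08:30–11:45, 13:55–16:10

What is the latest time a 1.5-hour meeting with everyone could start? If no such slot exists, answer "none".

Vera ∩ Ben: 08:30-10:25, 11:10-12:50, 14:40-15:10.
Vera ∩ Ben ∩ Idris: 08:30-09:15, 12:00-12:40.
Vera ∩ Ben ∩ Idris ∩ Nadia: 09:00-09:15, 12:00-12:40.
Vera ∩ Ben ∩ Idris ∩ Nadia ∩ Dmitri: 09:00-09:15, 12:00-12:05, 12:10-12:40.
Vera ∩ Ben ∩ Idris ∩ Nadia ∩ Dmitri ∩ Ines: 09:00-09:15.
Those are the intersection windows.
No common window is at least 90 minutes long.

none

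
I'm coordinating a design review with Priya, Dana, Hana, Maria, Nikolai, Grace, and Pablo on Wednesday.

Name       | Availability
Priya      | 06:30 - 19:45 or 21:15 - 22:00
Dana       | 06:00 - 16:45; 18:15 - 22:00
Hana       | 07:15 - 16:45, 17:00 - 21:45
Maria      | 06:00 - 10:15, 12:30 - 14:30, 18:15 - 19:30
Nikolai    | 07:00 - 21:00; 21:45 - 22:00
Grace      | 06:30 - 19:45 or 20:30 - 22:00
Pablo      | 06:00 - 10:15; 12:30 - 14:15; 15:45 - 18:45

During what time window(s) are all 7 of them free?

07:15-10:15, 12:30-14:15, 18:15-18:45

Priya ∩ Dana: 06:30-16:45, 18:15-19:45, 21:15-22:00.
Priya ∩ Dana ∩ Hana: 07:15-16:45, 18:15-19:45, 21:15-21:45.
Priya ∩ Dana ∩ Hana ∩ Maria: 07:15-10:15, 12:30-14:30, 18:15-19:30.
Priya ∩ Dana ∩ Hana ∩ Maria ∩ Nikolai: 07:15-10:15, 12:30-14:30, 18:15-19:30.
Priya ∩ Dana ∩ Hana ∩ Maria ∩ Nikolai ∩ Grace: 07:15-10:15, 12:30-14:30, 18:15-19:30.
Priya ∩ Dana ∩ Hana ∩ Maria ∩ Nikolai ∩ Grace ∩ Pablo: 07:15-10:15, 12:30-14:15, 18:15-18:45.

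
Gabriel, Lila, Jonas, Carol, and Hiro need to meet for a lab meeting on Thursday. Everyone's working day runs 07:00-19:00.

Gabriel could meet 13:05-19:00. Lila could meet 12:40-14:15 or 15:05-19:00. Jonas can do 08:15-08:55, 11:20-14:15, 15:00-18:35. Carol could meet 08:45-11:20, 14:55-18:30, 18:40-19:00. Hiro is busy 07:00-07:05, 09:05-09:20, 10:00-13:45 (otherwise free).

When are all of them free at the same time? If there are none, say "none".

15:05-18:30

Gabriel free: 13:05-19:00.
Lila free: 12:40-14:15, 15:05-19:00.
Jonas free: 08:15-08:55, 11:20-14:15, 15:00-18:35.
Carol free: 08:45-11:20, 14:55-18:30, 18:40-19:00.
Hiro free: 07:05-09:05, 09:20-10:00, 13:45-19:00 (invert busy blocks within the working day).
Gabriel ∩ Lila: 13:05-14:15, 15:05-19:00.
Gabriel ∩ Lila ∩ Jonas: 13:05-14:15, 15:05-18:35.
Gabriel ∩ Lila ∩ Jonas ∩ Carol: 15:05-18:30.
Gabriel ∩ Lila ∩ Jonas ∩ Carol ∩ Hiro: 15:05-18:30.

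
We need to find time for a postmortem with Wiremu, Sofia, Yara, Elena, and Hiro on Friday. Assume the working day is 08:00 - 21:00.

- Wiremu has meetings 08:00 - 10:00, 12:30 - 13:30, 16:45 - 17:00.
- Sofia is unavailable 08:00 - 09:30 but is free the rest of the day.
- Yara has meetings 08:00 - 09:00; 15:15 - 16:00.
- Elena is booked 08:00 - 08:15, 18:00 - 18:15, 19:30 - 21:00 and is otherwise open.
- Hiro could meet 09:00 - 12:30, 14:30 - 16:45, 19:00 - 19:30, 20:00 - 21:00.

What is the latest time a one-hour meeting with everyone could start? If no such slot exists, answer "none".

Wiremu free: 10:00-12:30, 13:30-16:45, 17:00-21:00 (invert busy blocks within the working day).
Sofia free: 09:30-21:00 (invert busy blocks within the working day).
Yara free: 09:00-15:15, 16:00-21:00 (invert busy blocks within the working day).
Elena free: 08:15-18:00, 18:15-19:30 (invert busy blocks within the working day).
Hiro free: 09:00-12:30, 14:30-16:45, 19:00-19:30, 20:00-21:00.
Wiremu ∩ Sofia: 10:00-12:30, 13:30-16:45, 17:00-21:00.
Wiremu ∩ Sofia ∩ Yara: 10:00-12:30, 13:30-15:15, 16:00-16:45, 17:00-21:00.
Wiremu ∩ Sofia ∩ Yara ∩ Elena: 10:00-12:30, 13:30-15:15, 16:00-16:45, 17:00-18:00, 18:15-19:30.
Wiremu ∩ Sofia ∩ Yara ∩ Elena ∩ Hiro: 10:00-12:30, 14:30-15:15, 16:00-16:45, 19:00-19:30.
The last common window of at least 60 minutes is 10:00-12:30; a 60-minute meeting can start as late as 11:30 and still end by 12:30.

11:30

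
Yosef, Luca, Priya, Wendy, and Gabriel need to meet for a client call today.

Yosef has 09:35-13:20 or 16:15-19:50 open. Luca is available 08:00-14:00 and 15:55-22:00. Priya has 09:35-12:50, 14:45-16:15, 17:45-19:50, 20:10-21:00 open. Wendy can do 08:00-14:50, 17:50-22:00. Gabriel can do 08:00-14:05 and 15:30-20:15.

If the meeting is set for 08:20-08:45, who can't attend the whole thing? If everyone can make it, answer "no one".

Yosef: not fully free for 08:20-08:45. Luca: free for 08:20-08:45. Priya: not fully free for 08:20-08:45. Wendy: free for 08:20-08:45. Gabriel: free for 08:20-08:45.

Priya, Yosef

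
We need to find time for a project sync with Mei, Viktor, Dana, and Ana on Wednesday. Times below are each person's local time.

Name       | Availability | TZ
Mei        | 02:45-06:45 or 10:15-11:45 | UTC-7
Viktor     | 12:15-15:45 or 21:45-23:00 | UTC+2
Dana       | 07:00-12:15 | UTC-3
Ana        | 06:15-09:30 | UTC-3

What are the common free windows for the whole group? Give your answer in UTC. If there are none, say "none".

10:15-12:30

Mei in UTC: 09:45-13:45, 17:15-18:45 (add 7h to convert from UTC-7).
Viktor in UTC: 10:15-13:45, 19:45-21:00 (subtract 2h to convert from UTC+2).
Dana in UTC: 10:00-15:15 (add 3h to convert from UTC-3).
Ana in UTC: 09:15-12:30 (add 3h to convert from UTC-3).
Mei ∩ Viktor: 10:15-13:45.
Mei ∩ Viktor ∩ Dana: 10:15-13:45.
Mei ∩ Viktor ∩ Dana ∩ Ana: 10:15-12:30.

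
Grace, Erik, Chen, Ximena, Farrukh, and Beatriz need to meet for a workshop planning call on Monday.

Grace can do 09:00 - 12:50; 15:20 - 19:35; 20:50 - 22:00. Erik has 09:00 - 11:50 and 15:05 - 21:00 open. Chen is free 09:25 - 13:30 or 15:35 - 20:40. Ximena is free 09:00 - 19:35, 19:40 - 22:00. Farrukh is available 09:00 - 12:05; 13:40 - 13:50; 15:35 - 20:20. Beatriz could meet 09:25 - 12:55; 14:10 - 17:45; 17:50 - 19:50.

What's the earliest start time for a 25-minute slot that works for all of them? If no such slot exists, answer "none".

09:25

Grace ∩ Erik: 09:00-11:50, 15:20-19:35, 20:50-21:00.
Grace ∩ Erik ∩ Chen: 09:25-11:50, 15:35-19:35.
Grace ∩ Erik ∩ Chen ∩ Ximena: 09:25-11:50, 15:35-19:35.
Grace ∩ Erik ∩ Chen ∩ Ximena ∩ Farrukh: 09:25-11:50, 15:35-19:35.
Grace ∩ Erik ∩ Chen ∩ Ximena ∩ Farrukh ∩ Beatriz: 09:25-11:50, 15:35-17:45, 17:50-19:35.
Those are the intersection windows.
The first common window of at least 25 minutes is 09:25-11:50, so the earliest start is 09:25.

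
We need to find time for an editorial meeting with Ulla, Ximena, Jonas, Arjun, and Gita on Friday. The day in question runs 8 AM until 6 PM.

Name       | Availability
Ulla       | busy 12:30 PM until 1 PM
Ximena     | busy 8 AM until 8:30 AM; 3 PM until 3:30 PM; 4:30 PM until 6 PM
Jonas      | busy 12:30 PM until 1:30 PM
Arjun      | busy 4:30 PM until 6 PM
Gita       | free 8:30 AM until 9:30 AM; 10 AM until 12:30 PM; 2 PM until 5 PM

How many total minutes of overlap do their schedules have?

Ulla free: 08:00-12:30, 13:00-18:00 (invert busy blocks within the working day).
Ximena free: 08:30-15:00, 15:30-16:30 (invert busy blocks within the working day).
Jonas free: 08:00-12:30, 13:30-18:00 (invert busy blocks within the working day).
Arjun free: 08:00-16:30 (invert busy blocks within the working day).
Gita free: 08:30-09:30, 10:00-12:30, 14:00-17:00.
Ulla ∩ Ximena: 08:30-12:30, 13:00-15:00, 15:30-16:30.
Ulla ∩ Ximena ∩ Jonas: 08:30-12:30, 13:30-15:00, 15:30-16:30.
Ulla ∩ Ximena ∩ Jonas ∩ Arjun: 08:30-12:30, 13:30-15:00, 15:30-16:30.
Ulla ∩ Ximena ∩ Jonas ∩ Arjun ∩ Gita: 08:30-09:30, 10:00-12:30, 14:00-15:00, 15:30-16:30.
Summing the common windows: 60 + 150 + 60 + 60 = 330 minutes.

330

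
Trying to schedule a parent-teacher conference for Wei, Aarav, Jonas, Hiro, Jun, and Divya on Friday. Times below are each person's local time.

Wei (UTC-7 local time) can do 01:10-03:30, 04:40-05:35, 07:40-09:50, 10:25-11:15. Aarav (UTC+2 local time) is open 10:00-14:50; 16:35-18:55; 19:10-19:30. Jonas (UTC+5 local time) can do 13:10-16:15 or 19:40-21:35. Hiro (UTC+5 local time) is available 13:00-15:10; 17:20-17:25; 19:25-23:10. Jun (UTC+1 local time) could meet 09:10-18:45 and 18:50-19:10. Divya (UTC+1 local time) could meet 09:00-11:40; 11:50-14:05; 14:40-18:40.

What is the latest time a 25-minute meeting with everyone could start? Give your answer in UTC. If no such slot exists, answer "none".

Wei in UTC: 08:10-10:30, 11:40-12:35, 14:40-16:50, 17:25-18:15 (add 7h to convert from UTC-7).
Aarav in UTC: 08:00-12:50, 14:35-16:55, 17:10-17:30 (subtract 2h to convert from UTC+2).
Jonas in UTC: 08:10-11:15, 14:40-16:35 (subtract 5h to convert from UTC+5).
Hiro in UTC: 08:00-10:10, 12:20-12:25, 14:25-18:10 (subtract 5h to convert from UTC+5).
Jun in UTC: 08:10-17:45, 17:50-18:10 (subtract 1h to convert from UTC+1).
Divya in UTC: 08:00-10:40, 10:50-13:05, 13:40-17:40 (subtract 1h to convert from UTC+1).
Wei ∩ Aarav: 08:10-10:30, 11:40-12:35, 14:40-16:50, 17:25-17:30.
Wei ∩ Aarav ∩ Jonas: 08:10-10:30, 14:40-16:35.
Wei ∩ Aarav ∩ Jonas ∩ Hiro: 08:10-10:10, 14:40-16:35.
Wei ∩ Aarav ∩ Jonas ∩ Hiro ∩ Jun: 08:10-10:10, 14:40-16:35.
Wei ∩ Aarav ∩ Jonas ∩ Hiro ∩ Jun ∩ Divya: 08:10-10:10, 14:40-16:35.
So the common availability across everyone is 08:10-10:10, 14:40-16:35.
The last common window of at least 25 minutes is 14:40-16:35; a 25-minute meeting can start as late as 16:10 and still end by 16:35.

16:10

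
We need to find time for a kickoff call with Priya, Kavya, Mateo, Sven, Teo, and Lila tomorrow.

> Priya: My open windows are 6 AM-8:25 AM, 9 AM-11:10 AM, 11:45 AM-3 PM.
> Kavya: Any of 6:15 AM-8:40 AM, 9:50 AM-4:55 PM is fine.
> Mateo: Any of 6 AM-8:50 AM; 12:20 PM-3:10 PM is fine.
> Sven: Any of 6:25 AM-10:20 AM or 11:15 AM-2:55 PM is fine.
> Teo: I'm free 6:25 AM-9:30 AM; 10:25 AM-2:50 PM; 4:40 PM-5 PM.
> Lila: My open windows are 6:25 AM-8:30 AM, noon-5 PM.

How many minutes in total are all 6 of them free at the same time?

Priya ∩ Kavya: 06:15-08:25, 09:50-11:10, 11:45-15:00.
Priya ∩ Kavya ∩ Mateo: 06:15-08:25, 12:20-15:00.
Priya ∩ Kavya ∩ Mateo ∩ Sven: 06:25-08:25, 12:20-14:55.
Priya ∩ Kavya ∩ Mateo ∩ Sven ∩ Teo: 06:25-08:25, 12:20-14:50.
Priya ∩ Kavya ∩ Mateo ∩ Sven ∩ Teo ∩ Lila: 06:25-08:25, 12:20-14:50.
Those are the intersection windows.
Summing the common windows: 120 + 150 = 270 minutes.

270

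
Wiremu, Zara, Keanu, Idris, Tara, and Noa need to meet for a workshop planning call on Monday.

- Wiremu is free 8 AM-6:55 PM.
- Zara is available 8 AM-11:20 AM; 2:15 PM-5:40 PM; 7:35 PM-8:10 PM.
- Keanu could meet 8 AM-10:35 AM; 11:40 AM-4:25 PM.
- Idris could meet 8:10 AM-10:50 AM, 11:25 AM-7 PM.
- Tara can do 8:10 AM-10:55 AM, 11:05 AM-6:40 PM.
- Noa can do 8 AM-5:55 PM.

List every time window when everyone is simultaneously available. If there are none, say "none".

Wiremu ∩ Zara: 08:00-11:20, 14:15-17:40.
Wiremu ∩ Zara ∩ Keanu: 08:00-10:35, 14:15-16:25.
Wiremu ∩ Zara ∩ Keanu ∩ Idris: 08:10-10:35, 14:15-16:25.
Wiremu ∩ Zara ∩ Keanu ∩ Idris ∩ Tara: 08:10-10:35, 14:15-16:25.
Wiremu ∩ Zara ∩ Keanu ∩ Idris ∩ Tara ∩ Noa: 08:10-10:35, 14:15-16:25.

08:10-10:35, 14:15-16:25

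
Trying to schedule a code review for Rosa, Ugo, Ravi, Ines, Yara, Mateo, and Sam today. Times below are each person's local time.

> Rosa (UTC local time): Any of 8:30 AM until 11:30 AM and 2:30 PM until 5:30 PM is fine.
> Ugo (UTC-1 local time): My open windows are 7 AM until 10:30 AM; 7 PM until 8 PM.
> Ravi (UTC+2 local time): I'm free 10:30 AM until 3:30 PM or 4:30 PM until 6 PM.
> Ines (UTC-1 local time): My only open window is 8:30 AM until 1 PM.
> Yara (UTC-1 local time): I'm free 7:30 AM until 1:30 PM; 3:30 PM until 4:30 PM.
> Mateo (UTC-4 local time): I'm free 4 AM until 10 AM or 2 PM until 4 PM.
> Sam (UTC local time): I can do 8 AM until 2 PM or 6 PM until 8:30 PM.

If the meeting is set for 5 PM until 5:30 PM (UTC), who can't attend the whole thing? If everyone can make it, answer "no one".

Ines, Mateo, Ravi, Sam, Ugo

Rosa in UTC: 08:30-11:30, 14:30-17:30.
Ugo in UTC: 08:00-11:30, 20:00-21:00 (add 1h to convert from UTC-1).
Ravi in UTC: 08:30-13:30, 14:30-16:00 (subtract 2h to convert from UTC+2).
Ines in UTC: 09:30-14:00 (add 1h to convert from UTC-1).
Yara in UTC: 08:30-14:30, 16:30-17:30 (add 1h to convert from UTC-1).
Mateo in UTC: 08:00-14:00, 18:00-20:00 (add 4h to convert from UTC-4).
Sam in UTC: 08:00-14:00, 18:00-20:30.
Rosa: free for 17:00-17:30. Ugo: not fully free for 17:00-17:30. Ravi: not fully free for 17:00-17:30. Ines: not fully free for 17:00-17:30. Yara: free for 17:00-17:30. Mateo: not fully free for 17:00-17:30. Sam: not fully free for 17:00-17:30.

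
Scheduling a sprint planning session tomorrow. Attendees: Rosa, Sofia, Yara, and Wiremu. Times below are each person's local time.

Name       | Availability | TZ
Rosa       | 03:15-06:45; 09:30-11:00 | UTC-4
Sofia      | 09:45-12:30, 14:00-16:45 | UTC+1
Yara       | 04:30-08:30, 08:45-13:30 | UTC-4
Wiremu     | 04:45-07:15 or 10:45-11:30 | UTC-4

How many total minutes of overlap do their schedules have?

Rosa in UTC: 07:15-10:45, 13:30-15:00 (add 4h to convert from UTC-4).
Sofia in UTC: 08:45-11:30, 13:00-15:45 (subtract 1h to convert from UTC+1).
Yara in UTC: 08:30-12:30, 12:45-17:30 (add 4h to convert from UTC-4).
Wiremu in UTC: 08:45-11:15, 14:45-15:30 (add 4h to convert from UTC-4).
Rosa ∩ Sofia: 08:45-10:45, 13:30-15:00.
Rosa ∩ Sofia ∩ Yara: 08:45-10:45, 13:30-15:00.
Rosa ∩ Sofia ∩ Yara ∩ Wiremu: 08:45-10:45, 14:45-15:00.
So the common availability across everyone is 08:45-10:45, 14:45-15:00.
Summing the common windows: 120 + 15 = 135 minutes.

135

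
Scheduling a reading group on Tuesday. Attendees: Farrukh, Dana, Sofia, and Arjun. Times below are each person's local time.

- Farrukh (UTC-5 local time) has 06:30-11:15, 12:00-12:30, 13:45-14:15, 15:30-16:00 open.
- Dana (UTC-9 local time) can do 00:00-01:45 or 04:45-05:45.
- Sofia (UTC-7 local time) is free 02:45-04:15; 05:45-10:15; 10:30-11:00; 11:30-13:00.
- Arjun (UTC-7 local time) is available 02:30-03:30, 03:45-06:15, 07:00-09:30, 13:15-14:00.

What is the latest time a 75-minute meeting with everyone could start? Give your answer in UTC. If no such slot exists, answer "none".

Farrukh in UTC: 11:30-16:15, 17:00-17:30, 18:45-19:15, 20:30-21:00 (add 5h to convert from UTC-5).
Dana in UTC: 09:00-10:45, 13:45-14:45 (add 9h to convert from UTC-9).
Sofia in UTC: 09:45-11:15, 12:45-17:15, 17:30-18:00, 18:30-20:00 (add 7h to convert from UTC-7).
Arjun in UTC: 09:30-10:30, 10:45-13:15, 14:00-16:30, 20:15-21:00 (add 7h to convert from UTC-7).
Farrukh ∩ Dana: 13:45-14:45.
Farrukh ∩ Dana ∩ Sofia: 13:45-14:45.
Farrukh ∩ Dana ∩ Sofia ∩ Arjun: 14:00-14:45.
So the common availability across everyone is 14:00-14:45.
No common window is at least 75 minutes long.

none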